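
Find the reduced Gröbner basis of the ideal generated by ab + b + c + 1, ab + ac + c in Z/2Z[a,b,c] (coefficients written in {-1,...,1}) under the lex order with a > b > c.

This is the nonlinear analogue of row-reducing a linear system.

f_1 = ab + b + c + 1, LT = ab.
f_2 = ab + ac + c, LT = ab.

S(f_1,f_2): lcm = ab. S = ac + b + 1.
  leading term ac: no divisor's leading term divides it; move ac to the remainder.
  leading term b: no divisor's leading term divides it; move b to the remainder.
  leading term 1: no divisor's leading term divides it; move 1 to the remainder.
  remainder ac + b + 1 ≠ 0; add g_3 = ac + b + 1 to the basis.

S(f_1,g_3): lcm = abc. S = b^2 + bc + b + c^2 + c.
  leading term b^2: no divisor's leading term divides it; move b^2 to the remainder.
  leading term bc: no divisor's leading term divides it; move bc to the remainder.
  leading term b: no divisor's leading term divides it; move b to the remainder.
  leading term c^2: no divisor's leading term divides it; move c^2 to the remainder.
  leading term c: no divisor's leading term divides it; move c to the remainder.
  remainder b^2 + bc + b + c^2 + c ≠ 0; add g_4 = b^2 + bc + b + c^2 + c to the basis.

The other S-polynomials (S(f_2,g_3), S(f_1,g_4), S(f_2,g_4), S(g_3,g_4)) all reduce to 0 modulo the current basis, so we have a Gröbner basis.
Inter-reduce: drop elements whose leading term is divisible by another's, tail-reduce, and make monic.

G = {ab + b + c + 1, ac + b + 1, b^2 + bc + b + c^2 + c}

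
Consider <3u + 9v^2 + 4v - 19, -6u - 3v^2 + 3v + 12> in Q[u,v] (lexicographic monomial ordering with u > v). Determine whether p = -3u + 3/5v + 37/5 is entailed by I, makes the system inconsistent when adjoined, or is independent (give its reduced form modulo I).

Adjoining -3u + 3/5v + 37/5 makes the ideal the whole ring: the system is inconsistent.

First compute the reduced Gröbner basis of I by Buchberger's algorithm.
f_1 = 3u + 9v^2 + 4v - 19, LT = u.
f_2 = -6u - 3v^2 + 3v + 12, LT = u.

S(f_1,f_2): lcm = u. S = 5/2v^2 + 11/6v - 13/3.
  leading term v^2: no divisor's leading term divides it; move 5/2v^2 to the remainder.
  leading term v: no divisor's leading term divides it; move 11/6v to the remainder.
  leading term 1: no divisor's leading term divides it; move -13/3 to the remainder.
  remainder 5/2v^2 + 11/6v - 13/3 ≠ 0; add h_3 = 5/2v^2 + 11/6v - 13/3 to the basis.

The other S-polynomials (S(f_1,h_3), S(f_2,h_3)) all reduce to 0 modulo the current basis, so we have a Gröbner basis.
Inter-reduce: drop elements whose leading term is divisible by another's, tail-reduce, and make monic.
Reduced Gröbner basis: {u - 13/15v - 17/15, v^2 + 11/15v - 26/15}.
Label its elements g_1 = u - 13/15v - 17/15, g_2 = v^2 + 11/15v - 26/15.

Reduce p = -3u + 3/5v + 37/5 modulo G:
  leading term u: subtract (-3)·g_1 from -3u + 3/5v + 37/5 → -2v + 4
  leading term v: no divisor's leading term divides it; move -2v to the remainder.
  leading term 1: no divisor's leading term divides it; move 4 to the remainder.
  normal form = -2v + 4.
The normal form is nonzero, so p ∉ I. Since p minus its normal form lies in I, I + (p) = I + (r) where r = -2v + 4; decide whether this ideal is the whole ring.
Run Buchberger on G together with r (pairs among the g_i already reduce to 0 since G is a Gröbner basis):
g_1 = u - 13/15v - 17/15, LT = u.
g_2 = v^2 + 11/15v - 26/15, LT = v^2.
r = -2v + 4, LT = v.

S(g_2,r): lcm = v^2. S = 41/15v - 26/15.
  leading term v: subtract (-41/30)·r from 41/15v - 26/15 → 56/15
  leading term 1: no divisor's leading term divides it; move 56/15 to the remainder.
  remainder 56/15 ≠ 0; add m_4 = 56/15 to the basis.

The other S-polynomials (S(g_1,g_2), S(g_1,r), S(g_1,m_4), S(g_2,m_4), S(r,m_4)) all reduce to 0 modulo the current basis, so we have a Gröbner basis.
Inter-reduce: drop elements whose leading term is divisible by another's, tail-reduce, and make monic.
Reduced Gröbner basis: {1}.
The reduced Gröbner basis of I + (p) is {1}: the ideal is the whole ring, so the enlarged system has no common solution — adjoining p is inconsistent.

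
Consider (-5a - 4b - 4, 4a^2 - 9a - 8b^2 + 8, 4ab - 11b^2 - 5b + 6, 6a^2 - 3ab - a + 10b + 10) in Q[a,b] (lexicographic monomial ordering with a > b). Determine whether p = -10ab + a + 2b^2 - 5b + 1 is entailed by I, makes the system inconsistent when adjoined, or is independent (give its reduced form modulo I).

Adjoining -10ab + a + 2b^2 - 5b + 1 makes the ideal the whole ring: the system is inconsistent.

First compute the reduced Gröbner basis of I by Buchberger's algorithm.
f_1 = -5a - 4b - 4, LT = a.
f_2 = 4a^2 - 9a - 8b^2 + 8, LT = a^2.
f_3 = 4ab - 11b^2 - 5b + 6, LT = ab.
f_4 = 6a^2 - 3ab - a + 10b + 10, LT = a^2.

S(f_1,f_2): lcm = a^2. S = 4/5ab + 61/20a + 2b^2 - 2.
  reduce S modulo (f_1, f_2, f_3, f_4):
  remainder 34/25b^2 - 77/25b - 111/25 ≠ 0; add h_5 = 34/25b^2 - 77/25b - 111/25 to the basis.

S(f_1,f_3): lcm = ab. S = 71/20b^2 + 41/20b - 3/2.
  reduce S modulo (f_1, f_2, f_3, f_4, h_5):
  remainder 6861/680b + 6861/680 ≠ 0; add h_6 = 6861/680b + 6861/680 to the basis.

The other S-polynomials (S(f_1,f_4), S(f_2,f_3), S(f_2,f_4), S(f_3,f_4), S(f_1,h_5), S(f_2,h_5), S(f_3,h_5), S(f_4,h_5), S(f_1,h_6), S(f_2,h_6), S(f_3,h_6), S(f_4,h_6), S(h_5,h_6)) all reduce to 0 modulo the current basis, so we have a Gröbner basis.
Inter-reduce: drop elements whose leading term is divisible by another's, tail-reduce, and make monic.
Reduced Gröbner basis: {a, b + 1}.
Label its elements g_1 = a, g_2 = b + 1.

Reduce p = -10ab + a + 2b^2 - 5b + 1 modulo G:
  leading term ab: subtract (-10b)·g_1 from -10ab + a + 2b^2 - 5b + 1 → a + 2b^2 - 5b + 1
  leading term a: subtract (1)·g_1 from a + 2b^2 - 5b + 1 → 2b^2 - 5b + 1
  leading term b^2: subtract (2b)·g_2 from 2b^2 - 5b + 1 → -7b + 1
  leading term b: subtract (-7)·g_2 from -7b + 1 → 8
  leading term 1: no divisor's leading term divides it; move 8 to the remainder.
  normal form = 8.
The normal form is nonzero, so p ∉ I. Since p minus its normal form lies in I, I + (p) = I + (r) where r = 8; decide whether this ideal is the whole ring.
Here r = 8 is a nonzero constant, hence a unit: 1 ∈ I + (p), the Gröbner basis of I + (p) is {1}, and the enlarged system has no common solution — adjoining p is inconsistent.

Ideal membership is decidable via reduction modulo a Gröbner basis.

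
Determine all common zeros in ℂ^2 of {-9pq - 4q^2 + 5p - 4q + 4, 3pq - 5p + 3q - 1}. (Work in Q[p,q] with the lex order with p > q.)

{(-2, 3), (-4/45 + sqrt(241)/45, -1/24 + sqrt(241)/24), (-sqrt(241)/45 - 4/45, -sqrt(241)/24 - 1/24)}

Compute a lex Gröbner basis by Buchberger's algorithm.
f_1 = -9pq + 5p - 4q^2 - 4q + 4, LT = pq.
f_2 = 3pq - 5p + 3q - 1, LT = pq.

S(f_1,f_2): lcm = pq. S = 10/9p + 4/9q^2 - 5/9q - 1/9.
  leading term p: no divisor's leading term divides it; move 10/9p to the remainder.
  leading term q^2: no divisor's leading term divides it; move 4/9q^2 to the remainder.
  leading term q: no divisor's leading term divides it; move -5/9q to the remainder.
  leading term 1: no divisor's leading term divides it; move -1/9 to the remainder.
  remainder 10/9p + 4/9q^2 - 5/9q - 1/9 ≠ 0; add h_3 = 10/9p + 4/9q^2 - 5/9q - 1/9 to the basis.

S(f_1,h_3): lcm = pq. S = -5/9p - 2/5q^3 + 17/18q^2 + 49/90q - 4/9.
  leading term p: subtract (-1/2)·h_3 from -5/9p - 2/5q^3 + 17/18q^2 + 49/90q - 4/9 → -2/5q^3 + 7/6q^2 + 4/15q - 1/2
  leading term q^3: no divisor's leading term divides it; move -2/5q^3 to the remainder.
  leading term q^2: no divisor's leading term divides it; move 7/6q^2 to the remainder.
  leading term q: no divisor's leading term divides it; move 4/15q to the remainder.
  leading term 1: no divisor's leading term divides it; move -1/2 to the remainder.
  remainder -2/5q^3 + 7/6q^2 + 4/15q - 1/2 ≠ 0; add h_4 = -2/5q^3 + 7/6q^2 + 4/15q - 1/2 to the basis.

S(f_2,h_3): lcm = pq. S = -5/3p - 2/5q^3 + 1/2q^2 + 11/10q - 1/3.
  leading term p: subtract (-3/2)·h_3 from -5/3p - 2/5q^3 + 1/2q^2 + 11/10q - 1/3 → -2/5q^3 + 7/6q^2 + 4/15q - 1/2
  leading term q^3: subtract (1)·h_4 from -2/5q^3 + 7/6q^2 + 4/15q - 1/2 → 0
  remainder 0.

S(f_1,h_4): lcm = pq^3. S = 85/36pq^2 + 2/3pq - 5/4p + 4/9q^4 + 4/9q^3 - 4/9q^2.
  leading term pq^2: subtract (-85/324q)·f_1 from 85/36pq^2 + 2/3pq - 5/4p + 4/9q^4 + 4/9q^3 - 4/9q^2 → 641/324pq - 5/4p + 4/9q^4 - 49/81q^3 - 121/81q^2 + 85/81q
  leading term pq: subtract (-641/2916)·f_1 from 641/324pq - 5/4p + 4/9q^4 - 49/81q^3 - 121/81q^2 + 85/81q → -110/729p + 4/9q^4 - 49/81q^3 - 1730/729q^2 + 124/729q + 641/729
  leading term p: subtract (-11/81)·h_3 from -110/729p + 4/9q^4 - 49/81q^3 - 1730/729q^2 + 124/729q + 641/729 → 4/9q^4 - 49/81q^3 - 562/243q^2 + 23/243q + 70/81
  leading term q^4: subtract (-10/9q)·h_4 from 4/9q^4 - 49/81q^3 - 562/243q^2 + 23/243q + 70/81 → 56/81q^3 - 490/243q^2 - 112/243q + 70/81
  leading term q^3: subtract (-140/81)·h_4 from 56/81q^3 - 490/243q^2 - 112/243q + 70/81 → 0
  remainder 0.

S(f_2,h_4): lcm = pq^3. S = 5/4pq^2 + 2/3pq - 5/4p + q^3 - 1/3q^2.
  leading term pq^2: subtract (-5/36q)·f_1 from 5/4pq^2 + 2/3pq - 5/4p + q^3 - 1/3q^2 → 49/36pq - 5/4p + 4/9q^3 - 8/9q^2 + 5/9q
  leading term pq: subtract (-49/324)·f_1 from 49/36pq - 5/4p + 4/9q^3 - 8/9q^2 + 5/9q → -40/81p + 4/9q^3 - 121/81q^2 - 4/81q + 49/81
  leading term p: subtract (-4/9)·h_3 from -40/81p + 4/9q^3 - 121/81q^2 - 4/81q + 49/81 → 4/9q^3 - 35/27q^2 - 8/27q + 5/9
  leading term q^3: subtract (-10/9)·h_4 from 4/9q^3 - 35/27q^2 - 8/27q + 5/9 → 0
  remainder 0.

S(h_3,h_4): leading monomials are coprime, so the S-polynomial reduces to 0 (Buchberger's first criterion).
Every S-polynomial of the final basis reduces to 0, so we have a Gröbner basis.
Inter-reduce: drop elements whose leading term is divisible by another's, tail-reduce, and make monic.
Reduced Gröbner basis: {p + 2/5q^2 - 1/2q - 1/10, q^3 - 35/12q^2 - 2/3q + 5/4}.

A lex Gröbner basis eliminates variables successively. Here q^3 - 35/12q^2 - 2/3q + 5/4 depends only on q, with roots {3, -1/24 + sqrt(241)/24, -sqrt(241)/24 - 1/24}; lifting each root through the earlier basis elements recovers the full solutions.
  q = 3: the earlier basis element becomes p + 2 = 0, giving p = -2 — point (-2, 3).
  q = -1/24 + sqrt(241)/24: the earlier basis element becomes p - sqrt(241)/45 + 4/45 = 0, giving p = -4/45 + sqrt(241)/45 — point (-4/45 + sqrt(241)/45, -1/24 + sqrt(241)/24).
  q = -sqrt(241)/24 - 1/24: the earlier basis element becomes p + 4/45 + sqrt(241)/45 = 0, giving p = -sqrt(241)/45 - 4/45 — point (-sqrt(241)/45 - 4/45, -sqrt(241)/24 - 1/24).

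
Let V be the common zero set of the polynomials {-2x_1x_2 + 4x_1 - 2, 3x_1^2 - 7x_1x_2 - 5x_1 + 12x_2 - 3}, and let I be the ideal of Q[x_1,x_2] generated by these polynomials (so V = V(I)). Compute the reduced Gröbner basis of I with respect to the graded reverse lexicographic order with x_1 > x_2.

This is the nonlinear analogue of row-reducing a linear system.

f_1 = -2x_1x_2 + 4x_1 - 2, LT = x_1x_2.
f_2 = 3x_1^2 - 7x_1x_2 - 5x_1 + 12x_2 - 3, LT = x_1^2.

S(f_1,f_2): lcm = x_1^2x_2. S = 7/3x_1x_2^2 - 2x_1^2 + 5/3x_1x_2 - 4x_2^2 + x_1 + x_2.
  leading term x_1x_2^2: subtract (-7/6x_2)·f_1 from 7/3x_1x_2^2 - 2x_1^2 + 5/3x_1x_2 - 4x_2^2 + x_1 + x_2 → -2x_1^2 + 19/3x_1x_2 - 4x_2^2 + x_1 - 4/3x_2
  leading term x_1^2: subtract (-2/3)·f_2 from -2x_1^2 + 19/3x_1x_2 - 4x_2^2 + x_1 - 4/3x_2 → 5/3x_1x_2 - 4x_2^2 - 7/3x_1 + 20/3x_2 - 2
  leading term x_1x_2: subtract (-5/6)·f_1 from 5/3x_1x_2 - 4x_2^2 - 7/3x_1 + 20/3x_2 - 2 → -4x_2^2 + x_1 + 20/3x_2 - 11/3
  leading term x_2^2: no divisor's leading term divides it; move -4x_2^2 to the remainder.
  leading term x_1: no divisor's leading term divides it; move x_1 to the remainder.
  leading term x_2: no divisor's leading term divides it; move 20/3x_2 to the remainder.
  leading term 1: no divisor's leading term divides it; move -11/3 to the remainder.
  remainder -4x_2^2 + x_1 + 20/3x_2 - 11/3 ≠ 0; add g_3 = -4x_2^2 + x_1 + 20/3x_2 - 11/3 to the basis.

The other S-polynomials (S(f_1,g_3), S(f_2,g_3)) all reduce to 0 modulo the current basis, so we have a Gröbner basis.

G = {x_1^2 - 19/3x_1 + 4x_2 + 4/3, x_1x_2 - 2x_1 + 1, x_2^2 - 1/4x_1 - 5/3x_2 + 11/12}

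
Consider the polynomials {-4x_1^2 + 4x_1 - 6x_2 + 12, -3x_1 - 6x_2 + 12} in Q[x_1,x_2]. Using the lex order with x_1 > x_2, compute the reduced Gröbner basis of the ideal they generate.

f_1 = -4x_1^2 + 4x_1 - 6x_2 + 12, LT = x_1^2.
f_2 = -3x_1 - 6x_2 + 12, LT = x_1.

S(f_1,f_2): lcm = x_1^2. S = -2x_1x_2 + 3x_1 + 3/2x_2 - 3.
  reduce S modulo (f_1, f_2):
  remainder 4x_2^2 - 25/2x_2 + 9 ≠ 0; add g_3 = 4x_2^2 - 25/2x_2 + 9 to the basis.

The other S-polynomials (S(f_1,g_3), S(f_2,g_3)) all reduce to 0 modulo the current basis, so we have a Gröbner basis.
Inter-reduce: drop elements whose leading term is divisible by another's, tail-reduce, and make monic.

G = {x_1 + 2x_2 - 4, x_2^2 - 25/8x_2 + 9/4}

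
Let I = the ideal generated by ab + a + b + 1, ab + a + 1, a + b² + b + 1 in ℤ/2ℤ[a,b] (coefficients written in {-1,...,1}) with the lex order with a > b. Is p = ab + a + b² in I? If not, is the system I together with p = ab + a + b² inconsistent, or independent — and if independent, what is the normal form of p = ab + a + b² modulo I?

First compute the reduced Gröbner basis of I by Buchberger's algorithm.
f_1 = ab + a + b + 1, LT = ab.
f_2 = ab + a + 1, LT = ab.
f_3 = a + b² + b + 1, LT = a.

S(f_1,f_2): lcm = ab. S = b.
  leading term b: no divisor's leading term divides it; move b to the remainder.
  remainder b ≠ 0; add h_4 = b to the basis.

The other S-polynomials (S(f_1,f_3), S(f_2,f_3), S(f_1,h_4), S(f_2,h_4), S(f_3,h_4)) all reduce to 0 modulo the current basis, so we have a Gröbner basis.
Inter-reduce: drop elements whose leading term is divisible by another's, tail-reduce, and make monic.
Reduced Gröbner basis: {a + 1, b}.
Label its elements g_1 = a + 1, g_2 = b.

Reduce p = ab + a + b² modulo G:
  leading term ab: subtract (b)·g_1 from ab + a + b² → a + b² + b
  leading term a: subtract (1)·g_1 from a + b² + b → b² + b + 1
  leading term b²: subtract (b)·g_2 from b² + b + 1 → b + 1
  leading term b: subtract (1)·g_2 from b + 1 → 1
  leading term 1: no divisor's leading term divides it; move 1 to the remainder.
  normal form = 1.
The normal form is nonzero, so p ∉ I. Since p minus its normal form lies in I, I + (p) = I + (r) where r = 1; decide whether this ideal is the whole ring.
Here r = 1 is a nonzero constant, hence a unit: 1 ∈ I + (p), the Gröbner basis of I + (p) is {1}, and the enlarged system has no common solution — adjoining p is inconsistent.

Adjoining ab + a + b² makes the ideal the whole ring: the system is inconsistent.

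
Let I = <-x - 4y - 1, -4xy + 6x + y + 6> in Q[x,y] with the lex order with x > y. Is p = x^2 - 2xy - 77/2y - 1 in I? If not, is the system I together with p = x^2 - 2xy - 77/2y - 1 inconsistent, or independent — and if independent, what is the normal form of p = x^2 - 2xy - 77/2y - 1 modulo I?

x^2 - 2xy - 77/2y - 1 lies in I (it reduces to 0).

First compute the reduced Gröbner basis of I by Buchberger's algorithm.
f_1 = -x - 4y - 1, LT = x.
f_2 = -4xy + 6x + y + 6, LT = xy.

S(f_1,f_2): lcm = xy. S = 3/2x + 4y^2 + 5/4y + 3/2.
  reduce S modulo (f_1, f_2):
  remainder 4y^2 - 19/4y ≠ 0; add h_3 = 4y^2 - 19/4y to the basis.

The other S-polynomials (S(f_1,h_3), S(f_2,h_3)) all reduce to 0 modulo the current basis, so we have a Gröbner basis.
Inter-reduce: drop elements whose leading term is divisible by another's, tail-reduce, and make monic.
Reduced Gröbner basis: {x + 4y + 1, y^2 - 19/16y}.
Label its elements g_1 = x + 4y + 1, g_2 = y^2 - 19/16y.

Reduce p = x^2 - 2xy - 77/2y - 1 modulo G:
  leading term x^2: subtract (x)·g_1 from x^2 - 2xy - 77/2y - 1 → -6xy - x - 77/2y - 1
  leading term xy: subtract (-6y)·g_1 from -6xy - x - 77/2y - 1 → -x + 24y^2 - 65/2y - 1
  leading term x: subtract (-1)·g_1 from -x + 24y^2 - 65/2y - 1 → 24y^2 - 57/2y
  leading term y^2: subtract (24)·g_2 from 24y^2 - 57/2y → 0
  normal form = 0.
Since the normal form is 0, p ∈ I.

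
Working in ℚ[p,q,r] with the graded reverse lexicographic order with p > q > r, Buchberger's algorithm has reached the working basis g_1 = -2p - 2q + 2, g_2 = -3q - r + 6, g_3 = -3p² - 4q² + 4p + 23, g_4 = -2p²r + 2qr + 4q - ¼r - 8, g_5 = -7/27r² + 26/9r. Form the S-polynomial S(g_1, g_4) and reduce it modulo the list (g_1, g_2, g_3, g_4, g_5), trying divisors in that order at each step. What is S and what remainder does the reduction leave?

S(g_1, g_4) = pqr - pr + qr + 2q - ⅛r - 4; remainder on division = -11611/1176r.

lcm(LM(g_1), LM(g_4)) = p²r.
S = (lcm/LT(g_1))·g_1 − (lcm/LT(g_4))·g_4 = pqr - pr + qr + 2q - ⅛r - 4.
Reduce S modulo (g_1, g_2, g_3, g_4, g_5) in that order:
  leading term pqr: subtract (-½qr)·g_1 from pqr - pr + qr + 2q - ⅛r - 4 → -q²r - pr + 2qr + 2q - ⅛r - 4
  leading term q²r: subtract (⅓qr)·g_2 from -q²r - pr + 2qr + 2q - ⅛r - 4 → ⅓qr² - pr + 2q - ⅛r - 4
  leading term qr²: subtract (-1/9r²)·g_2 from ⅓qr² - pr + 2q - ⅛r - 4 → -1/9r³ - pr + ⅔r² + 2q - ⅛r - 4
  leading term r³: subtract (3/7r)·g_5 from -1/9r³ - pr + ⅔r² + 2q - ⅛r - 4 → -pr - 4/7r² + 2q - ⅛r - 4
  leading term pr: subtract (½r)·g_1 from -pr - 4/7r² + 2q - ⅛r - 4 → qr - 4/7r² + 2q - 9/8r - 4
  leading term qr: subtract (-⅓r)·g_2 from qr - 4/7r² + 2q - 9/8r - 4 → -19/21r² + 2q + ⅞r - 4
  leading term r²: subtract (171/49)·g_5 from -19/21r² + 2q + ⅞r - 4 → 2q - 3609/392r - 4
  leading term q: subtract (-⅔)·g_2 from 2q - 3609/392r - 4 → -11611/1176r
  leading term r: no divisor's leading term divides it; move -11611/1176r to the remainder.
The remainder -11611/1176r is nonzero, so it would be added as the next basis element.
This is the inner loop of Buchberger's algorithm — each nonzero remainder becomes a new basis element.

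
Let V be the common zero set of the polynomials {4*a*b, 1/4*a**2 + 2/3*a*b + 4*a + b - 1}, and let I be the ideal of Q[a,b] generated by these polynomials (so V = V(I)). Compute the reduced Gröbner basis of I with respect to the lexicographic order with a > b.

G = {a**2 + 16*a + 4*b - 4, a*b, b**2 - b}

This is the nonlinear analogue of row-reducing a linear system.

f_1 = 4*a*b, LT = a*b.
f_2 = 1/4*a**2 + 2/3*a*b + 4*a + b - 1, LT = a**2.

S(f_1,f_2): lcm = a**2*b. S = -8/3*a*b**2 - 16*a*b - 4*b**2 + 4*b.
  reduce S modulo (f_1, f_2):
  remainder -4*b**2 + 4*b ≠ 0; add g_3 = -4*b**2 + 4*b to the basis.

The other S-polynomials (S(f_1,g_3), S(f_2,g_3)) all reduce to 0 modulo the current basis, so we have a Gröbner basis.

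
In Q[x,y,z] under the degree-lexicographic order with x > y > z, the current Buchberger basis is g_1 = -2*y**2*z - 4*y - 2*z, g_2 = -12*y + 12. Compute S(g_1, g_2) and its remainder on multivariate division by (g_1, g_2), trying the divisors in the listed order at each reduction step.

lcm(LM(g_1), LM(g_2)) = y**2*z.
S = (lcm/LT(g_1))·g_1 − (lcm/LT(g_2))·g_2 = y*z + 2*y + z.
Reduce S modulo (g_1, g_2) in that order:
  leading term y*z: subtract (-1/12*z)·g_2 from y*z + 2*y + z → 2*y + 2*z
  leading term y: subtract (-1/6)·g_2 from 2*y + 2*z → 2*z + 2
  leading term z: no divisor's leading term divides it; move 2*z to the remainder.
  leading term 1: no divisor's leading term divides it; move 2 to the remainder.
The remainder 2*z + 2 is nonzero, so it would be added as the next basis element.
An S-polynomial is built so that the two leading terms cancel; whether anything survives reduction is exactly the Gröbner-basis criterion.

S(g_1, g_2) = y*z + 2*y + z; remainder on division = 2*z + 2.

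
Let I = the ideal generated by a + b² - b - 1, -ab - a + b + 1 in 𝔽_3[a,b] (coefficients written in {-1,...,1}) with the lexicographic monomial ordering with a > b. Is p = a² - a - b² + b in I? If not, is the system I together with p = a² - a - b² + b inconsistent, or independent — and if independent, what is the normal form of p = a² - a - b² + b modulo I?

a² - a - b² + b lies in I (it reduces to 0).

First compute the reduced Gröbner basis of I by Buchberger's algorithm.
f_1 = a + b² - b - 1, LT = a.
f_2 = -ab - a + b + 1, LT = ab.

S(f_1,f_2): lcm = ab. S = -a + b³ - b² + 1.
  leading term a: subtract (-1)·f_1 from -a + b³ - b² + 1 → b³ - b
  leading term b³: no divisor's leading term divides it; move b³ to the remainder.
  leading term b: no divisor's leading term divides it; move -b to the remainder.
  remainder b³ - b ≠ 0; add h_3 = b³ - b to the basis.

The other S-polynomials (S(f_1,h_3), S(f_2,h_3)) all reduce to 0 modulo the current basis, so we have a Gröbner basis.
Inter-reduce: drop elements whose leading term is divisible by another's, tail-reduce, and make monic.
Reduced Gröbner basis: {a + b² - b - 1, b³ - b}.
Label its elements g_1 = a + b² - b - 1, g_2 = b³ - b.

Reduce p = a² - a - b² + b modulo G:
  leading term a²: subtract (a)·g_1 from a² - a - b² + b → -ab² + ab - b² + b
  leading term ab²: subtract (-b²)·g_1 from -ab² + ab - b² + b → ab + b⁴ - b³ + b² + b
  leading term ab: subtract (b)·g_1 from ab + b⁴ - b³ + b² + b → b⁴ + b³ - b² - b
  leading term b⁴: subtract (b)·g_2 from b⁴ + b³ - b² - b → b³ - b
  leading term b³: subtract (1)·g_2 from b³ - b → 0
  normal form = 0.
Since the normal form is 0, p ∈ I.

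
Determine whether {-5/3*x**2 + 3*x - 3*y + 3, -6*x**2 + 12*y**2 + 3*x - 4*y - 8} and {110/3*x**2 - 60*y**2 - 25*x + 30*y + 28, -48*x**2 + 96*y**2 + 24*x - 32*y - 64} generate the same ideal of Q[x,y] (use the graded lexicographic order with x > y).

No, the ideals differ.

Since reduced Gröbner bases are canonical representatives of ideals under a given ordering, it suffices to compute and compare them.
Buchberger on the first generating set:
f_1 = -5/3*x**2 + 3*x - 3*y + 3, LT = x**2.
f_2 = -6*x**2 + 12*y**2 + 3*x - 4*y - 8, LT = x**2.

S(f_1,f_2): lcm = x**2. S = 2*y**2 - 13/10*x + 17/15*y - 47/15.
  leading term y**2: no divisor's leading term divides it; move 2*y**2 to the remainder.
  leading term x: no divisor's leading term divides it; move -13/10*x to the remainder.
  leading term y: no divisor's leading term divides it; move 17/15*y to the remainder.
  leading term 1: no divisor's leading term divides it; move -47/15 to the remainder.
  remainder 2*y**2 - 13/10*x + 17/15*y - 47/15 ≠ 0; add g_3 = 2*y**2 - 13/10*x + 17/15*y - 47/15 to the basis.

The other S-polynomials (S(f_1,g_3), S(f_2,g_3)) all reduce to 0 modulo the current basis, so we have a Gröbner basis.
Inter-reduce: drop elements whose leading term is divisible by another's, tail-reduce, and make monic.
Reduced Gröbner basis: {x**2 - 9/5*x + 9/5*y - 9/5, y**2 - 13/20*x + 17/30*y - 47/30}.

Buchberger on the second generating set:
h_1 = 110/3*x**2 - 60*y**2 - 25*x + 30*y + 28, LT = x**2.
h_2 = -48*x**2 + 96*y**2 + 24*x - 32*y - 64, LT = x**2.

S(h_1,h_2): lcm = x**2. S = 4/11*y**2 - 2/11*x + 5/33*y - 94/165.
  leading term y**2: no divisor's leading term divides it; move 4/11*y**2 to the remainder.
  leading term x: no divisor's leading term divides it; move -2/11*x to the remainder.
  leading term y: no divisor's leading term divides it; move 5/33*y to the remainder.
  leading term 1: no divisor's leading term divides it; move -94/165 to the remainder.
  remainder 4/11*y**2 - 2/11*x + 5/33*y - 94/165 ≠ 0; add k_3 = 4/11*y**2 - 2/11*x + 5/33*y - 94/165 to the basis.

The other S-polynomials (S(h_1,k_3), S(h_2,k_3)) all reduce to 0 modulo the current basis, so we have a Gröbner basis.
Inter-reduce: drop elements whose leading term is divisible by another's, tail-reduce, and make monic.
Reduced Gröbner basis: {x**2 - 3/2*x + 3/2*y - 9/5, y**2 - 1/2*x + 5/12*y - 47/30}.

Since the reduced bases disagree, the two ideals are not the same.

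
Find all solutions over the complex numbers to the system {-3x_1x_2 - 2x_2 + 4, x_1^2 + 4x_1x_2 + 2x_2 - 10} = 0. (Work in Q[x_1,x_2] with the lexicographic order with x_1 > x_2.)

{(-2, -1), (2/3 + sqrt(22)/3, -8/3 + 2*sqrt(22)/3), (2/3 - sqrt(22)/3, -2*sqrt(22)/3 - 8/3)}

Compute a lex Gröbner basis by Buchberger's algorithm.
f_1 = -3x_1x_2 - 2x_2 + 4, LT = x_1x_2.
f_2 = x_1^2 + 4x_1x_2 + 2x_2 - 10, LT = x_1^2.

S(f_1,f_2): lcm = x_1^2x_2. S = -4x_1x_2^2 + 2/3x_1x_2 - 4/3x_1 - 2x_2^2 + 10x_2.
  leading term x_1x_2^2: subtract (4/3x_2)·f_1 from -4x_1x_2^2 + 2/3x_1x_2 - 4/3x_1 - 2x_2^2 + 10x_2 → 2/3x_1x_2 - 4/3x_1 + 2/3x_2^2 + 14/3x_2
  leading term x_1x_2: subtract (-2/9)·f_1 from 2/3x_1x_2 - 4/3x_1 + 2/3x_2^2 + 14/3x_2 → -4/3x_1 + 2/3x_2^2 + 38/9x_2 + 8/9
  leading term x_1: no divisor's leading term divides it; move -4/3x_1 to the remainder.
  leading term x_2^2: no divisor's leading term divides it; move 2/3x_2^2 to the remainder.
  leading term x_2: no divisor's leading term divides it; move 38/9x_2 to the remainder.
  leading term 1: no divisor's leading term divides it; move 8/9 to the remainder.
  remainder -4/3x_1 + 2/3x_2^2 + 38/9x_2 + 8/9 ≠ 0; add h_3 = -4/3x_1 + 2/3x_2^2 + 38/9x_2 + 8/9 to the basis.

S(f_1,h_3): lcm = x_1x_2. S = 1/2x_2^3 + 19/6x_2^2 + 4/3x_2 - 4/3.
  leading term x_2^3: no divisor's leading term divides it; move 1/2x_2^3 to the remainder.
  leading term x_2^2: no divisor's leading term divides it; move 19/6x_2^2 to the remainder.
  leading term x_2: no divisor's leading term divides it; move 4/3x_2 to the remainder.
  leading term 1: no divisor's leading term divides it; move -4/3 to the remainder.
  remainder 1/2x_2^3 + 19/6x_2^2 + 4/3x_2 - 4/3 ≠ 0; add h_4 = 1/2x_2^3 + 19/6x_2^2 + 4/3x_2 - 4/3 to the basis.

The other S-polynomials (S(f_2,h_3), S(f_1,h_4), S(f_2,h_4), S(h_3,h_4)) all reduce to 0 modulo the current basis, so we have a Gröbner basis.
Inter-reduce: drop elements whose leading term is divisible by another's, tail-reduce, and make monic.
Reduced Gröbner basis: {x_1 - 1/2x_2^2 - 19/6x_2 - 2/3, x_2^3 + 19/3x_2^2 + 8/3x_2 - 8/3}.

A lex Gröbner basis eliminates variables successively. Here x_2^3 + 19/3x_2^2 + 8/3x_2 - 8/3 depends only on x_2, with roots {-1, -8/3 + 2*sqrt(22)/3, -2*sqrt(22)/3 - 8/3}; lifting each root through the earlier basis elements recovers the full solutions.
  x_2 = -1: the earlier basis element becomes x_1 + 2 = 0, giving x_1 = -2 — point (-2, -1).
  x_2 = -8/3 + 2*sqrt(22)/3: the earlier basis element becomes x_1 - sqrt(22)/3 - 2/3 = 0, giving x_1 = 2/3 + sqrt(22)/3 — point (2/3 + sqrt(22)/3, -8/3 + 2*sqrt(22)/3).
  x_2 = -2*sqrt(22)/3 - 8/3: the earlier basis element becomes x_1 - 2/3 + sqrt(22)/3 = 0, giving x_1 = 2/3 - sqrt(22)/3 — point (2/3 - sqrt(22)/3, -2*sqrt(22)/3 - 8/3).
Check: every point annihilates each of the original generators.
This is the nonlinear analogue of row-reducing a linear system.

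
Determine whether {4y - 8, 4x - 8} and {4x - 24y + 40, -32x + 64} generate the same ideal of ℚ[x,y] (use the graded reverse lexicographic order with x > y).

Equality of ideals is decidable: compute both reduced Gröbner bases (unique for the ordering) and check whether they agree.
Buchberger on the first generating set:
f_1 = 4y - 8, LT = y.
f_2 = 4x - 8, LT = x.

The S-polynomials (S(f_1,f_2)) all reduce to 0 modulo the current basis, so we have a Gröbner basis.
Inter-reduce: drop elements whose leading term is divisible by another's, tail-reduce, and make monic.
Reduced Gröbner basis: {x - 2, y - 2}.

Buchberger on the second generating set:
h_1 = 4x - 24y + 40, LT = x.
h_2 = -32x + 64, LT = x.

S(h_1,h_2): lcm = x. S = -6y + 12.
  reduce S modulo (h_1, h_2):
  remainder -6y + 12 ≠ 0; add k_3 = -6y + 12 to the basis.

The other S-polynomials (S(h_1,k_3), S(h_2,k_3)) all reduce to 0 modulo the current basis, so we have a Gröbner basis.
Inter-reduce: drop elements whose leading term is divisible by another's, tail-reduce, and make monic.
Reduced Gröbner basis: {x - 2, y - 2}.

These coincide, so the ideals are equal.

Yes, the ideals are equal.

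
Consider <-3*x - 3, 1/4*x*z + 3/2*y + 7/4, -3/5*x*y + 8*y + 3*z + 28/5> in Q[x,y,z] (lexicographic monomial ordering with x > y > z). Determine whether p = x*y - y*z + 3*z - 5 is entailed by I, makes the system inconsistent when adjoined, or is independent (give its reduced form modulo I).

First compute the reduced Gröbner basis of I by Buchberger's algorithm.
f_1 = -3*x - 3, LT = x.
f_2 = 1/4*x*z + 3/2*y + 7/4, LT = x*z.
f_3 = -3/5*x*y + 8*y + 3*z + 28/5, LT = x*y.

S(f_1,f_2): lcm = x*z. S = -6*y + z - 7.
  leading term y: no divisor's leading term divides it; move -6*y to the remainder.
  leading term z: no divisor's leading term divides it; move z to the remainder.
  leading term 1: no divisor's leading term divides it; move -7 to the remainder.
  remainder -6*y + z - 7 ≠ 0; add h_4 = -6*y + z - 7 to the basis.

S(f_1,f_3): lcm = x*y. S = 43/3*y + 5*z + 28/3.
  leading term y: subtract (-43/18)·h_4 from 43/3*y + 5*z + 28/3 → 133/18*z - 133/18
  leading term z: no divisor's leading term divides it; move 133/18*z to the remainder.
  leading term 1: no divisor's leading term divides it; move -133/18 to the remainder.
  remainder 133/18*z - 133/18 ≠ 0; add h_5 = 133/18*z - 133/18 to the basis.

The other S-polynomials (S(f_2,f_3), S(f_1,h_4), S(f_2,h_4), S(f_3,h_4), S(f_1,h_5), S(f_2,h_5), S(f_3,h_5), S(h_4,h_5)) all reduce to 0 modulo the current basis, so we have a Gröbner basis.
Inter-reduce: drop elements whose leading term is divisible by another's, tail-reduce, and make monic.
Reduced Gröbner basis: {x + 1, y + 1, z - 1}.
Label its elements g_1 = x + 1, g_2 = y + 1, g_3 = z - 1.

Reduce p = x*y - y*z + 3*z - 5 modulo G:
  leading term x*y: subtract (y)·g_1 from x*y - y*z + 3*z - 5 → -y*z - y + 3*z - 5
  leading term y*z: subtract (-z)·g_2 from -y*z - y + 3*z - 5 → -y + 4*z - 5
  leading term y: subtract (-1)·g_2 from -y + 4*z - 5 → 4*z - 4
  leading term z: subtract (4)·g_3 from 4*z - 4 → 0
  normal form = 0.
Since the normal form is 0, p ∈ I.

x*y - y*z + 3*z - 5 lies in I (it reduces to 0).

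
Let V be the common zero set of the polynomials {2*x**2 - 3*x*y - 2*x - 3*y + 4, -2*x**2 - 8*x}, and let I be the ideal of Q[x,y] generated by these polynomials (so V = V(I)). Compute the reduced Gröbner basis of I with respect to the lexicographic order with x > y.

f_1 = 2*x**2 - 3*x*y - 2*x - 3*y + 4, LT = x**2.
f_2 = -2*x**2 - 8*x, LT = x**2.

S(f_1,f_2): lcm = x**2. S = -3/2*x*y - 5*x - 3/2*y + 2.
  leading term x*y: no divisor's leading term divides it; move -3/2*x*y to the remainder.
  leading term x: no divisor's leading term divides it; move -5*x to the remainder.
  leading term y: no divisor's leading term divides it; move -3/2*y to the remainder.
  leading term 1: no divisor's leading term divides it; move 2 to the remainder.
  remainder -3/2*x*y - 5*x - 3/2*y + 2 ≠ 0; add g_3 = -3/2*x*y - 5*x - 3/2*y + 2 to the basis.

S(f_1,g_3): lcm = x**2*y. S = -10/3*x**2 - 3/2*x*y**2 - 2*x*y + 4/3*x - 3/2*y**2 + 2*y.
  leading term x**2: subtract (-5/3)·f_1 from -10/3*x**2 - 3/2*x*y**2 - 2*x*y + 4/3*x - 3/2*y**2 + 2*y → -3/2*x*y**2 - 7*x*y - 2*x - 3/2*y**2 - 3*y + 20/3
  leading term x*y**2: subtract (y)·g_3 from -3/2*x*y**2 - 7*x*y - 2*x - 3/2*y**2 - 3*y + 20/3 → -2*x*y - 2*x - 5*y + 20/3
  leading term x*y: subtract (4/3)·g_3 from -2*x*y - 2*x - 5*y + 20/3 → 14/3*x - 3*y + 4
  leading term x: no divisor's leading term divides it; move 14/3*x to the remainder.
  leading term y: no divisor's leading term divides it; move -3*y to the remainder.
  leading term 1: no divisor's leading term divides it; move 4 to the remainder.
  remainder 14/3*x - 3*y + 4 ≠ 0; add g_4 = 14/3*x - 3*y + 4 to the basis.

S(g_3,g_4): lcm = x*y. S = 10/3*x + 9/14*y**2 + 1/7*y - 4/3.
  leading term x: subtract (5/7)·g_4 from 10/3*x + 9/14*y**2 + 1/7*y - 4/3 → 9/14*y**2 + 16/7*y - 88/21
  leading term y**2: no divisor's leading term divides it; move 9/14*y**2 to the remainder.
  leading term y: no divisor's leading term divides it; move 16/7*y to the remainder.
  leading term 1: no divisor's leading term divides it; move -88/21 to the remainder.
  remainder 9/14*y**2 + 16/7*y - 88/21 ≠ 0; add g_5 = 9/14*y**2 + 16/7*y - 88/21 to the basis.

The other S-polynomials (S(f_2,g_3), S(f_1,g_4), S(f_2,g_4), S(f_1,g_5), S(f_2,g_5), S(g_3,g_5), S(g_4,g_5)) all reduce to 0 modulo the current basis, so we have a Gröbner basis.
Inter-reduce: drop elements whose leading term is divisible by another's, tail-reduce, and make monic.

G = {x - 9/14*y + 6/7, y**2 + 32/9*y - 176/27}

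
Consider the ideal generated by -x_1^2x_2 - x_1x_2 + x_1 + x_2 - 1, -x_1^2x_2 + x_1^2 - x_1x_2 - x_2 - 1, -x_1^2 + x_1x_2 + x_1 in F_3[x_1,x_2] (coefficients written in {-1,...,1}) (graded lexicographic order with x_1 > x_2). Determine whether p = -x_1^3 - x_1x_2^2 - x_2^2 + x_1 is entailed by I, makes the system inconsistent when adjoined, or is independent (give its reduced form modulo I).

First compute the reduced Gröbner basis of I by Buchberger's algorithm.
f_1 = -x_1^2x_2 - x_1x_2 + x_1 + x_2 - 1, LT = x_1^2x_2.
f_2 = -x_1^2x_2 + x_1^2 - x_1x_2 - x_2 - 1, LT = x_1^2x_2.
f_3 = -x_1^2 + x_1x_2 + x_1, LT = x_1^2.

S(f_1,f_2): lcm = x_1^2x_2. S = x_1^2 - x_1 + x_2.
  reduce S modulo (f_1, f_2, f_3):
  remainder x_1x_2 + x_2 ≠ 0; add h_4 = x_1x_2 + x_2 to the basis.

S(f_1,f_3): lcm = x_1^2x_2. S = x_1x_2^2 - x_1x_2 - x_1 - x_2 + 1.
  reduce S modulo (f_1, f_2, f_3, h_4):
  remainder -x_2^2 - x_1 + 1 ≠ 0; add h_5 = -x_2^2 - x_1 + 1 to the basis.

S(f_1,h_4): lcm = x_1^2x_2. S = -x_1 - x_2 + 1.
  reduce S modulo (f_1, f_2, f_3, h_4, h_5):
  remainder -x_1 - x_2 + 1 ≠ 0; add h_6 = -x_1 - x_2 + 1 to the basis.

S(f_1,h_5): lcm = x_1^2x_2^2. S = -x_1^3 + x_1x_2^2 + x_1^2 - x_1x_2 - x_2^2 + x_2.
  reduce S modulo (f_1, f_2, f_3, h_4, h_5, h_6):
  remainder -x_2 ≠ 0; add h_7 = -x_2 to the basis.

The other S-polynomials (S(f_2,f_3), S(f_2,h_4), S(f_3,h_4), S(f_2,h_5), S(f_3,h_5), S(h_4,h_5), S(f_1,h_6), S(f_2,h_6), S(f_3,h_6), S(h_4,h_6), S(h_5,h_6), S(f_1,h_7), S(f_2,h_7), S(f_3,h_7), S(h_4,h_7), S(h_5,h_7), S(h_6,h_7)) all reduce to 0 modulo the current basis, so we have a Gröbner basis.
Inter-reduce: drop elements whose leading term is divisible by another's, tail-reduce, and make monic.
Reduced Gröbner basis: {x_1 - 1, x_2}.
Label its elements g_1 = x_1 - 1, g_2 = x_2.

Reduce p = -x_1^3 - x_1x_2^2 - x_2^2 + x_1 modulo G:
  leading term x_1^3: subtract (-x_1^2)·g_1 from -x_1^3 - x_1x_2^2 - x_2^2 + x_1 → -x_1x_2^2 - x_1^2 - x_2^2 + x_1
  leading term x_1x_2^2: subtract (-x_2^2)·g_1 from -x_1x_2^2 - x_1^2 - x_2^2 + x_1 → -x_1^2 + x_2^2 + x_1
  leading term x_1^2: subtract (-x_1)·g_1 from -x_1^2 + x_2^2 + x_1 → x_2^2
  leading term x_2^2: subtract (x_2)·g_2 from x_2^2 → 0
  normal form = 0.
Since the normal form is 0, p ∈ I.

-x_1^3 - x_1x_2^2 - x_2^2 + x_1 lies in I (it reduces to 0).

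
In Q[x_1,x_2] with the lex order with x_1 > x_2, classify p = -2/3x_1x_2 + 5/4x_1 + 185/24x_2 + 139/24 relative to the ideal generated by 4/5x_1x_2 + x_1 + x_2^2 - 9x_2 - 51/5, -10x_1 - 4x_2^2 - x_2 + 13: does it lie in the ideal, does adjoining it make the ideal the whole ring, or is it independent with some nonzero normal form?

First compute the reduced Gröbner basis of I by Buchberger's algorithm.
f_1 = 4/5x_1x_2 + x_1 + x_2^2 - 9x_2 - 51/5, LT = x_1x_2.
f_2 = -10x_1 - 4x_2^2 - x_2 + 13, LT = x_1.

S(f_1,f_2): lcm = x_1x_2. S = 5/4x_1 - 2/5x_2^3 + 23/20x_2^2 - 199/20x_2 - 51/4.
  reduce S modulo (f_1, f_2):
  remainder -2/5x_2^3 + 13/20x_2^2 - 403/40x_2 - 89/8 ≠ 0; add h_3 = -2/5x_2^3 + 13/20x_2^2 - 403/40x_2 - 89/8 to the basis.

The other S-polynomials (S(f_1,h_3), S(f_2,h_3)) all reduce to 0 modulo the current basis, so we have a Gröbner basis.
Inter-reduce: drop elements whose leading term is divisible by another's, tail-reduce, and make monic.
Reduced Gröbner basis: {x_1 + 2/5x_2^2 + 1/10x_2 - 13/10, x_2^3 - 13/8x_2^2 + 403/16x_2 + 445/16}.
Label its elements g_1 = x_1 + 2/5x_2^2 + 1/10x_2 - 13/10, g_2 = x_2^3 - 13/8x_2^2 + 403/16x_2 + 445/16.

Reduce p = -2/3x_1x_2 + 5/4x_1 + 185/24x_2 + 139/24 modulo G:
  leading term x_1x_2: subtract (-2/3x_2)·g_1 from -2/3x_1x_2 + 5/4x_1 + 185/24x_2 + 139/24 → 5/4x_1 + 4/15x_2^3 + 1/15x_2^2 + 821/120x_2 + 139/24
  leading term x_1: subtract (5/4)·g_1 from 5/4x_1 + 4/15x_2^3 + 1/15x_2^2 + 821/120x_2 + 139/24 → 4/15x_2^3 - 13/30x_2^2 + 403/60x_2 + 89/12
  leading term x_2^3: subtract (4/15)·g_2 from 4/15x_2^3 - 13/30x_2^2 + 403/60x_2 + 89/12 → 0
  normal form = 0.
Since the normal form is 0, p ∈ I.

-2/3x_1x_2 + 5/4x_1 + 185/24x_2 + 139/24 lies in I (it reduces to 0).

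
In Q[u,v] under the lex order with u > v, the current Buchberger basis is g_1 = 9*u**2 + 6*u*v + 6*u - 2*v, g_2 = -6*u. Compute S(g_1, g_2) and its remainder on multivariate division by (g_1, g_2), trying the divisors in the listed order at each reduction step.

lcm(LM(g_1), LM(g_2)) = u**2.
S = (lcm/LT(g_1))·g_1 − (lcm/LT(g_2))·g_2 = 2/3*u*v + 2/3*u - 2/9*v.
Reduce S modulo (g_1, g_2) in that order:
  leading term u*v: subtract (-1/9*v)·g_2 from 2/3*u*v + 2/3*u - 2/9*v → 2/3*u - 2/9*v
  leading term u: subtract (-1/9)·g_2 from 2/3*u - 2/9*v → -2/9*v
  leading term v: no divisor's leading term divides it; move -2/9*v to the remainder.
The remainder -2/9*v is nonzero, so it would be added as the next basis element.

S(g_1, g_2) = 2/3*u*v + 2/3*u - 2/9*v; remainder on division = -2/9*v.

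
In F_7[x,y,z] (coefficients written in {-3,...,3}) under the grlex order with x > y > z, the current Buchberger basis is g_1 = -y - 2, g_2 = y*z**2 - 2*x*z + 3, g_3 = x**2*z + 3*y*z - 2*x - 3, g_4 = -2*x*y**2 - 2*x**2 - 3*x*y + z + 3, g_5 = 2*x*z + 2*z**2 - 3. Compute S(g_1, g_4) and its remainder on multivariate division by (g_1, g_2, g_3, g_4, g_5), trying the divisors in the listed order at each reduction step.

S(g_1, g_4) = -x**2 - 3*x*y - 3*z - 2; remainder on division = -x**2 - x - 3*z - 2.

lcm(LM(g_1), LM(g_4)) = x*y**2.
S = (lcm/LT(g_1))·g_1 − (lcm/LT(g_4))·g_4 = -x**2 - 3*x*y - 3*z - 2.
Reduce S modulo (g_1, g_2, g_3, g_4, g_5) in that order:
  leading term x**2: no divisor's leading term divides it; move -x**2 to the remainder.
  leading term x*y: subtract (3*x)·g_1 from -3*x*y - 3*z - 2 → -x - 3*z - 2
  leading term x: no divisor's leading term divides it; move -x to the remainder.
  leading term z: no divisor's leading term divides it; move -3*z to the remainder.
  leading term 1: no divisor's leading term divides it; move -2 to the remainder.
The remainder -x**2 - x - 3*z - 2 is nonzero, so it would be added as the next basis element.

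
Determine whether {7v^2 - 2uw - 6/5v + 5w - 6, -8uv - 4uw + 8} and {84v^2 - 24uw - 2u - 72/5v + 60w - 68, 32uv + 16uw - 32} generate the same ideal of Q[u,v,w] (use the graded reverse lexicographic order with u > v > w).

No, the ideals differ.

Two ideals are equal iff their reduced Gröbner bases coincide (the reduced basis is unique for a fixed ordering).
Buchberger on the first generating set:
f_1 = 7v^2 - 2uw - 6/5v + 5w - 6, LT = v^2.
f_2 = -8uv - 4uw + 8, LT = uv.

S(f_1,f_2): lcm = uv^2. S = -2/7u^2w - 1/2uvw - 6/35uv + 5/7uw - 6/7u + v.
  leading term u^2w: no divisor's leading term divides it; move -2/7u^2w to the remainder.
  leading term uvw: subtract (1/16w)·f_2 from -1/2uvw - 6/35uv + 5/7uw - 6/7u + v → 1/4uw^2 - 6/35uv + 5/7uw - 6/7u + v - 1/2w
  leading term uw^2: no divisor's leading term divides it; move 1/4uw^2 to the remainder.
  leading term uv: subtract (3/140)·f_2 from -6/35uv + 5/7uw - 6/7u + v - 1/2w → 4/5uw - 6/7u + v - 1/2w - 6/35
  leading term uw: no divisor's leading term divides it; move 4/5uw to the remainder.
  leading term u: no divisor's leading term divides it; move -6/7u to the remainder.
  leading term v: no divisor's leading term divides it; move v to the remainder.
  leading term w: no divisor's leading term divides it; move -1/2w to the remainder.
  leading term 1: no divisor's leading term divides it; move -6/35 to the remainder.
  remainder -2/7u^2w + 1/4uw^2 + 4/5uw - 6/7u + v - 1/2w - 6/35 ≠ 0; add g_3 = -2/7u^2w + 1/4uw^2 + 4/5uw - 6/7u + v - 1/2w - 6/35 to the basis.

S(f_1,g_3): leading monomials are coprime, so the S-polynomial reduces to 0 (Buchberger's first criterion).
S(f_2,g_3): lcm = u^2vw. S = 1/2u^2w^2 + 7/8uvw^2 + 14/5uvw - 3uv + 7/2v^2 - uw - 7/4vw - 3/5v.
  leading term u^2w^2: subtract (-7/4w)·g_3 from 1/2u^2w^2 + 7/8uvw^2 + 14/5uvw - 3uv + 7/2v^2 - uw - 7/4vw - 3/5v → 7/8uvw^2 + 7/16uw^3 + 14/5uvw + 7/5uw^2 - 3uv + 7/2v^2 - 5/2uw - 7/8w^2 - 3/5v - 3/10w
  leading term uvw^2: subtract (-7/64w^2)·f_2 from 7/8uvw^2 + 7/16uw^3 + 14/5uvw + 7/5uw^2 - 3uv + 7/2v^2 - 5/2uw - 7/8w^2 - 3/5v - 3/10w → 14/5uvw + 7/5uw^2 - 3uv + 7/2v^2 - 5/2uw - 3/5v - 3/10w
  leading term uvw: subtract (-7/20w)·f_2 from 14/5uvw + 7/5uw^2 - 3uv + 7/2v^2 - 5/2uw - 3/5v - 3/10w → -3uv + 7/2v^2 - 5/2uw - 3/5v + 5/2w
  leading term uv: subtract (3/8)·f_2 from -3uv + 7/2v^2 - 5/2uw - 3/5v + 5/2w → 7/2v^2 - uw - 3/5v + 5/2w - 3
  leading term v^2: subtract (1/2)·f_1 from 7/2v^2 - uw - 3/5v + 5/2w - 3 → 0
  remainder 0.

Every S-polynomial of the final basis reduces to 0, so we have a Gröbner basis.
Inter-reduce: drop elements whose leading term is divisible by another's, tail-reduce, and make monic.
Reduced Gröbner basis: {u^2w - 7/8uw^2 - 14/5uw + 3u - 7/2v + 7/4w + 3/5, uv + 1/2uw - 1, v^2 - 2/7uw - 6/35v + 5/7w - 6/7}.

Buchberger on the second generating set:
h_1 = 84v^2 - 24uw - 2u - 72/5v + 60w - 68, LT = v^2.
h_2 = 32uv + 16uw - 32, LT = uv.

S(h_1,h_2): lcm = uv^2. S = -2/7u^2w - 1/2uvw - 1/42u^2 - 6/35uv + 5/7uw - 17/21u + v.
  leading term u^2w: no divisor's leading term divides it; move -2/7u^2w to the remainder.
  leading term uvw: subtract (-1/64w)·h_2 from -1/2uvw - 1/42u^2 - 6/35uv + 5/7uw - 17/21u + v → 1/4uw^2 - 1/42u^2 - 6/35uv + 5/7uw - 17/21u + v - 1/2w
  leading term uw^2: no divisor's leading term divides it; move 1/4uw^2 to the remainder.
  leading term u^2: no divisor's leading term divides it; move -1/42u^2 to the remainder.
  leading term uv: subtract (-3/560)·h_2 from -6/35uv + 5/7uw - 17/21u + v - 1/2w → 4/5uw - 17/21u + v - 1/2w - 6/35
  leading term uw: no divisor's leading term divides it; move 4/5uw to the remainder.
  leading term u: no divisor's leading term divides it; move -17/21u to the remainder.
  leading term v: no divisor's leading term divides it; move v to the remainder.
  leading term w: no divisor's leading term divides it; move -1/2w to the remainder.
  leading term 1: no divisor's leading term divides it; move -6/35 to the remainder.
  remainder -2/7u^2w + 1/4uw^2 - 1/42u^2 + 4/5uw - 17/21u + v - 1/2w - 6/35 ≠ 0; add k_3 = -2/7u^2w + 1/4uw^2 - 1/42u^2 + 4/5uw - 17/21u + v - 1/2w - 6/35 to the basis.

S(h_1,k_3): leading monomials are coprime, so the S-polynomial reduces to 0 (Buchberger's first criterion).
S(h_2,k_3): lcm = u^2vw. S = 1/2u^2w^2 + 7/8uvw^2 - 1/12u^2v + 14/5uvw - 17/6uv + 7/2v^2 - uw - 7/4vw - 3/5v.
  leading term u^2w^2: subtract (-7/4w)·k_3 from 1/2u^2w^2 + 7/8uvw^2 - 1/12u^2v + 14/5uvw - 17/6uv + 7/2v^2 - uw - 7/4vw - 3/5v → 7/8uvw^2 + 7/16uw^3 - 1/12u^2v - 1/24u^2w + 14/5uvw + 7/5uw^2 - 17/6uv + 7/2v^2 - 29/12uw - 7/8w^2 - 3/5v - 3/10w
  leading term uvw^2: subtract (7/256w^2)·h_2 from 7/8uvw^2 + 7/16uw^3 - 1/12u^2v - 1/24u^2w + 14/5uvw + 7/5uw^2 - 17/6uv + 7/2v^2 - 29/12uw - 7/8w^2 - 3/5v - 3/10w → -1/12u^2v - 1/24u^2w + 14/5uvw + 7/5uw^2 - 17/6uv + 7/2v^2 - 29/12uw - 3/5v - 3/10w
  leading term u^2v: subtract (-1/384u)·h_2 from -1/12u^2v - 1/24u^2w + 14/5uvw + 7/5uw^2 - 17/6uv + 7/2v^2 - 29/12uw - 3/5v - 3/10w → 14/5uvw + 7/5uw^2 - 17/6uv + 7/2v^2 - 29/12uw - 1/12u - 3/5v - 3/10w
  leading term uvw: subtract (7/80w)·h_2 from 14/5uvw + 7/5uw^2 - 17/6uv + 7/2v^2 - 29/12uw - 1/12u - 3/5v - 3/10w → -17/6uv + 7/2v^2 - 29/12uw - 1/12u - 3/5v + 5/2w
  leading term uv: subtract (-17/192)·h_2 from -17/6uv + 7/2v^2 - 29/12uw - 1/12u - 3/5v + 5/2w → 7/2v^2 - uw - 1/12u - 3/5v + 5/2w - 17/6
  leading term v^2: subtract (1/24)·h_1 from 7/2v^2 - uw - 1/12u - 3/5v + 5/2w - 17/6 → 0
  remainder 0.

Every S-polynomial of the final basis reduces to 0, so we have a Gröbner basis.
Inter-reduce: drop elements whose leading term is divisible by another's, tail-reduce, and make monic.
Reduced Gröbner basis: {u^2w - 7/8uw^2 + 1/12u^2 - 14/5uw + 17/6u - 7/2v + 7/4w + 3/5, uv + 1/2uw - 1, v^2 - 2/7uw - 1/42u - 6/35v + 5/7w - 17/21}.

These differ, so the ideals are not equal.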